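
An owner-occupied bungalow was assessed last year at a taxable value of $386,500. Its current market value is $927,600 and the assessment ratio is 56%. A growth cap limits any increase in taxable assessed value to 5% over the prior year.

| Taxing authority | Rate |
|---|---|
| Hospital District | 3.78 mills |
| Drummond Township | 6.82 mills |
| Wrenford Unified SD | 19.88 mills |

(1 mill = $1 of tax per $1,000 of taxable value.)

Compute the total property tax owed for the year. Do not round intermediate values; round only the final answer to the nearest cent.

Uncapped assessed value = $927,600 × 0.56 = $519,456
Cap limit = $386,500 × 1.05 = $405,825
Taxable assessed value = min($519,456, $405,825) = $405,825 (cap binds)
Hospital District: $405,825 × 0.00378 = $1,534.0185
Drummond Township: $405,825 × 0.00682 = $2,767.7265
Wrenford Unified SD: $405,825 × 0.01988 = $8,067.801
Total = $12,369.546

$12,369.55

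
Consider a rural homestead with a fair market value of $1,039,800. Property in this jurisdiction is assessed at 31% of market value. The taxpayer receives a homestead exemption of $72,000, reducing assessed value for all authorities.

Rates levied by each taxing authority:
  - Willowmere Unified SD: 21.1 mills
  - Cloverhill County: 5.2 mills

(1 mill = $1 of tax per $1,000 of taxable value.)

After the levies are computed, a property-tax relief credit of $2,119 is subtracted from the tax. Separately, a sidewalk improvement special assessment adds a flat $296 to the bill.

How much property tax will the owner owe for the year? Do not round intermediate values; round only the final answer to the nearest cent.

$4,760.89

Assessed value = $1,039,800 × 0.31 = $322,338
Taxable value = $322,338 − $72,000 = $250,338
Willowmere Unified SD: $250,338 × 0.0211 = $5,282.1318
Cloverhill County: $250,338 × 0.0052 = $1,301.7576
Levies subtotal = $6,583.8894
After credit = $6,583.8894 − $2,119 = $4,464.8894
Total = $4,464.8894 + $296 = $4,760.8894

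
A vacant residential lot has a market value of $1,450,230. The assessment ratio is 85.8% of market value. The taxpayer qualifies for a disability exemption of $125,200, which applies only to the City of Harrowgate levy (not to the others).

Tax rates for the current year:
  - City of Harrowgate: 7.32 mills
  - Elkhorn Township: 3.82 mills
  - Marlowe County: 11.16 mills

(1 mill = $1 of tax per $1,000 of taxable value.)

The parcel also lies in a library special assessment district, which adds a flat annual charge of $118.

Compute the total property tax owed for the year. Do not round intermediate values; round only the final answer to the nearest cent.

$26,949.37

Assessed value = $1,450,230 × 0.858 = $1,244,297.34
City of Harrowgate: ($1,244,297.34 − $125,200) × 0.00732 = $1,119,097.34 × 0.00732 = $8,191.7925288
Elkhorn Township: $1,244,297.34 × 0.00382 = $4,753.2158388
Marlowe County: $1,244,297.34 × 0.01116 = $13,886.3583144
Levies subtotal = $26,831.366682
Total = $26,831.366682 + $118 = $26,949.366682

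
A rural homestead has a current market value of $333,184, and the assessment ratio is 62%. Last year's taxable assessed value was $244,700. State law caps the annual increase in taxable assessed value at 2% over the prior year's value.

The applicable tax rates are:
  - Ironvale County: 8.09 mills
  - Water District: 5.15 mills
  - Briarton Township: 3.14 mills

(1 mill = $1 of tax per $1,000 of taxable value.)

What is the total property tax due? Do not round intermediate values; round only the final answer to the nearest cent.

Uncapped assessed value = $333,184 × 0.62 = $206,574.08
Cap limit = $244,700 × 1.02 = $249,594
Taxable assessed value = min($206,574.08, $249,594) = $206,574.08 (cap does not bind)
Ironvale County: $206,574.08 × 0.00809 = $1,671.1843072
Water District: $206,574.08 × 0.00515 = $1,063.856512
Briarton Township: $206,574.08 × 0.00314 = $648.6426112
Total = $3,383.6834304

$3,383.68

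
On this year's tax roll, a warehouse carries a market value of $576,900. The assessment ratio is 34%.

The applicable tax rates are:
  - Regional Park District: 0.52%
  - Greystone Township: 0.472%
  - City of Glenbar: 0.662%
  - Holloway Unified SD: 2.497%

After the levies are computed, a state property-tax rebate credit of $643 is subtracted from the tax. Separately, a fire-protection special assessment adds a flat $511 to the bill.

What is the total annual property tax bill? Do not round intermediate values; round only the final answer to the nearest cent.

Assessed value = $576,900 × 0.34 = $196,146
Regional Park District: $196,146 × 0.0052 = $1,019.9592
Greystone Township: $196,146 × 0.00472 = $925.80912
City of Glenbar: $196,146 × 0.00662 = $1,298.48652
Holloway Unified SD: $196,146 × 0.02497 = $4,897.76562
Levies subtotal = $8,142.02046
After credit = $8,142.02046 − $643 = $7,499.02046
Total = $7,499.02046 + $511 = $8,010.02046

$8,010.02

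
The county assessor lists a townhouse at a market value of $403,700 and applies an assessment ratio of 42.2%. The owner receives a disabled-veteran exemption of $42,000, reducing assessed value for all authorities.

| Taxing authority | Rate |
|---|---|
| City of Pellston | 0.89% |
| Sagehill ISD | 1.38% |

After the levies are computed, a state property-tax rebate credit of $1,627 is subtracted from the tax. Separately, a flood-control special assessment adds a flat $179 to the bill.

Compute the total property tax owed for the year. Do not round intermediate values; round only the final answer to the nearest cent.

$1,465.80

Assessed value = $403,700 × 0.422 = $170,361.4
Taxable value = $170,361.4 − $42,000 = $128,361.4
City of Pellston: $128,361.4 × 0.0089 = $1,142.41646
Sagehill ISD: $128,361.4 × 0.0138 = $1,771.38732
Levies subtotal = $2,913.80378
After credit = $2,913.80378 − $1,627 = $1,286.80378
Total = $1,286.80378 + $179 = $1,465.80378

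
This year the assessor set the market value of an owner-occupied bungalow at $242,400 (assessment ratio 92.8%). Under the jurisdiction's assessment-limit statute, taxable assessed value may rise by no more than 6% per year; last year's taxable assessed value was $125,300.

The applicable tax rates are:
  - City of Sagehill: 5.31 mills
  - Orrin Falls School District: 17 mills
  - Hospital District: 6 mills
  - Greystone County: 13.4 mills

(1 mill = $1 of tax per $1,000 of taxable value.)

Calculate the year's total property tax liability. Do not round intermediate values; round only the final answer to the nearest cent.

Uncapped assessed value = $242,400 × 0.928 = $224,947.2
Cap limit = $125,300 × 1.06 = $132,818
Taxable assessed value = min($224,947.2, $132,818) = $132,818 (cap binds)
City of Sagehill: $132,818 × 0.00531 = $705.26358
Orrin Falls School District: $132,818 × 0.017 = $2,257.906
Hospital District: $132,818 × 0.006 = $796.908
Greystone County: $132,818 × 0.0134 = $1,779.7612
Total = $5,539.83878

$5,539.84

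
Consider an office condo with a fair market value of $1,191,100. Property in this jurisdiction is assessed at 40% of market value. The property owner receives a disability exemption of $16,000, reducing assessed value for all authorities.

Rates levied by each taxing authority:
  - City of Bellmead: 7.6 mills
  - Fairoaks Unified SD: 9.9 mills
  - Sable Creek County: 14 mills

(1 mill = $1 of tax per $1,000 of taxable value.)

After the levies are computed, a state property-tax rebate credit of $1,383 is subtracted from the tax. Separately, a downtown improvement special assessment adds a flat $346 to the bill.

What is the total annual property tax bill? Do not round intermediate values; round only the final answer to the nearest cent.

Assessed value = $1,191,100 × 0.4 = $476,440
Taxable value = $476,440 − $16,000 = $460,440
City of Bellmead: $460,440 × 0.0076 = $3,499.344
Fairoaks Unified SD: $460,440 × 0.0099 = $4,558.356
Sable Creek County: $460,440 × 0.014 = $6,446.16
Levies subtotal = $14,503.86
After credit = $14,503.86 − $1,383 = $13,120.86
Total = $13,120.86 + $346 = $13,466.86

$13,466.86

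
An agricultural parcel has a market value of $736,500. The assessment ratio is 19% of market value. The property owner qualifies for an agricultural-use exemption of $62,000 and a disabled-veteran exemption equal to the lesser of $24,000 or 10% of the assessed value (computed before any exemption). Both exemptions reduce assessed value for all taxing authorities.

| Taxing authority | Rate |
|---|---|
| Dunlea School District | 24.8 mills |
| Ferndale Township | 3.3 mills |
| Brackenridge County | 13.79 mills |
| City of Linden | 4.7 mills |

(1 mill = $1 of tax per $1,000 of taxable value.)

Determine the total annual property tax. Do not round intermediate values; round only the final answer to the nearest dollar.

$2,979

Assessed value = $736,500 × 0.19 = $139,935
Disabled-veteran exemption = min($24,000, 10% × $139,935) = min($24,000, $13,993.5) = $13,993.5 (percentage binds)
Taxable value = $139,935 − $62,000 − $13,993.5 = $63,941.5
Dunlea School District: $63,941.5 × 0.0248 = $1,585.7492
Ferndale Township: $63,941.5 × 0.0033 = $211.00695
Brackenridge County: $63,941.5 × 0.01379 = $881.753285
City of Linden: $63,941.5 × 0.0047 = $300.52505
Total = $2,979.034485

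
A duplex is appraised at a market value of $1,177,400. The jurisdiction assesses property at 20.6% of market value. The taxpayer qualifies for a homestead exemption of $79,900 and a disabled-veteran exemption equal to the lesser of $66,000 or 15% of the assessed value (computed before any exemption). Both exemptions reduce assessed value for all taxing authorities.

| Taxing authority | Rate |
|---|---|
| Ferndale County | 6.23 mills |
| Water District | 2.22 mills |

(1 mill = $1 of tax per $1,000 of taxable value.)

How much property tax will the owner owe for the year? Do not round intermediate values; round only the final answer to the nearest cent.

$1,066.92

Assessed value = $1,177,400 × 0.206 = $242,544.4
Disabled-veteran exemption = min($66,000, 15% × $242,544.4) = min($66,000, $36,381.66) = $36,381.66 (percentage binds)
Taxable value = $242,544.4 − $79,900 − $36,381.66 = $126,262.74
Ferndale County: $126,262.74 × 0.00623 = $786.6168702
Water District: $126,262.74 × 0.00222 = $280.3032828
Total = $1,066.920153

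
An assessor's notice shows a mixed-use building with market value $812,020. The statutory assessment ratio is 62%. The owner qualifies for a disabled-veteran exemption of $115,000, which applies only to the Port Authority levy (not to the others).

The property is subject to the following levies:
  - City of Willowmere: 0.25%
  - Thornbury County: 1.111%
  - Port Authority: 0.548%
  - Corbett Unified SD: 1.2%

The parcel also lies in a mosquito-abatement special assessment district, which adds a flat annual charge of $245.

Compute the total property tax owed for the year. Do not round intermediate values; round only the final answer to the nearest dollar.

Assessed value = $812,020 × 0.62 = $503,452.4
City of Willowmere: $503,452.4 × 0.0025 = $1,258.631
Thornbury County: $503,452.4 × 0.01111 = $5,593.356164
Port Authority: ($503,452.4 − $115,000) × 0.00548 = $388,452.4 × 0.00548 = $2,128.719152
Corbett Unified SD: $503,452.4 × 0.012 = $6,041.4288
Levies subtotal = $15,022.135116
Total = $15,022.135116 + $245 = $15,267.135116

$15,267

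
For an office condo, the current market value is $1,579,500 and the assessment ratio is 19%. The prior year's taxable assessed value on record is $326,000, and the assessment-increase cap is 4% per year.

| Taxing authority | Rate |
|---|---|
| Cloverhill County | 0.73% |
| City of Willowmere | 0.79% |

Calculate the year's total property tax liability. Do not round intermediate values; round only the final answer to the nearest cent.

Uncapped assessed value = $1,579,500 × 0.19 = $300,105
Cap limit = $326,000 × 1.04 = $339,040
Taxable assessed value = min($300,105, $339,040) = $300,105 (cap does not bind)
Cloverhill County: $300,105 × 0.0073 = $2,190.7665
City of Willowmere: $300,105 × 0.0079 = $2,370.8295
Total = $4,561.596

$4,561.60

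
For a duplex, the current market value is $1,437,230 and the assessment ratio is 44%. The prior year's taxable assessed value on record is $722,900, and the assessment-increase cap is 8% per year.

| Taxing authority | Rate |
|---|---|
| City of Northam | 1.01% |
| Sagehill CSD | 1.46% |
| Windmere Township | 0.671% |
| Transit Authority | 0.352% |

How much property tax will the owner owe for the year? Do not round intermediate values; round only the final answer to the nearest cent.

$22,089.08

Uncapped assessed value = $1,437,230 × 0.44 = $632,381.2
Cap limit = $722,900 × 1.08 = $780,732
Taxable assessed value = min($632,381.2, $780,732) = $632,381.2 (cap does not bind)
City of Northam: $632,381.2 × 0.0101 = $6,387.05012
Sagehill CSD: $632,381.2 × 0.0146 = $9,232.76552
Windmere Township: $632,381.2 × 0.00671 = $4,243.277852
Transit Authority: $632,381.2 × 0.00352 = $2,225.981824
Total = $22,089.075316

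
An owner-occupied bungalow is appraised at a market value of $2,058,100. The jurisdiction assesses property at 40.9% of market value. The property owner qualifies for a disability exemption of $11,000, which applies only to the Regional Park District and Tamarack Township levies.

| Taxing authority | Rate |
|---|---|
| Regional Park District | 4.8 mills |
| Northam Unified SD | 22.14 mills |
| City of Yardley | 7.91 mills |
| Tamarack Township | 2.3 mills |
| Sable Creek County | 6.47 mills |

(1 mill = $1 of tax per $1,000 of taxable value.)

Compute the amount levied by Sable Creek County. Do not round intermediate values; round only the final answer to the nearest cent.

Assessed value = $2,058,100 × 0.409 = $841,762.9
Sable Creek County taxable value = $841,762.9 (exemption does not apply)
Sable Creek County levy = $841,762.9 × 0.00647 = $5,446.205963

$5,446.21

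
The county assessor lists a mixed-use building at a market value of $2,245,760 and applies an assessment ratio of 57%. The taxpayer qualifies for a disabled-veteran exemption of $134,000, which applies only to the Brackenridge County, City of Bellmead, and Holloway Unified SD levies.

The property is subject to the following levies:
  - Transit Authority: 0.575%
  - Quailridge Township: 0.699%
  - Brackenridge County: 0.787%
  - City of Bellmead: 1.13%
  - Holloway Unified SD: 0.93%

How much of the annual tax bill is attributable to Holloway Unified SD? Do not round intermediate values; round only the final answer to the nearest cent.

Assessed value = $2,245,760 × 0.57 = $1,280,083.2
Holloway Unified SD taxable value = $1,280,083.2 − $134,000 = $1,146,083.2
Holloway Unified SD levy = $1,146,083.2 × 0.0093 = $10,658.57376

$10,658.57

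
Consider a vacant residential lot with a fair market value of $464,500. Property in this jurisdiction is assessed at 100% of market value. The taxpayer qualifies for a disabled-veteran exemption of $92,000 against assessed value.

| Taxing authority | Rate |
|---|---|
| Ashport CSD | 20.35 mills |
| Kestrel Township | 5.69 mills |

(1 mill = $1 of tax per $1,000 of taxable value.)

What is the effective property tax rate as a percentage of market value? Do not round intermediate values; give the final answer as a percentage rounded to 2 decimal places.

2.09%

Assessed value = $464,500 × 1 = $464,500
Taxable value = $464,500 − $92,000 = $372,500
Ashport CSD: $372,500 × 0.02035 = $7,580.375
Kestrel Township: $372,500 × 0.00569 = $2,119.525
Total tax = $9,699.9
Effective rate = $9,699.9 ÷ $464,500 = 2.09% of market value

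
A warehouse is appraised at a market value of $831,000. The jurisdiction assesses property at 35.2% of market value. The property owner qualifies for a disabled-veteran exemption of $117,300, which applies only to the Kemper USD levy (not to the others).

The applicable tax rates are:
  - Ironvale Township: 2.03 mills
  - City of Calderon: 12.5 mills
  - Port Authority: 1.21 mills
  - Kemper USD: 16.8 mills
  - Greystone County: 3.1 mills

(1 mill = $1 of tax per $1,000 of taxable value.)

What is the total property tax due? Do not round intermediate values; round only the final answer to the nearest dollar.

$8,454

Assessed value = $831,000 × 0.352 = $292,512
Ironvale Township: $292,512 × 0.00203 = $593.79936
City of Calderon: $292,512 × 0.0125 = $3,656.4
Port Authority: $292,512 × 0.00121 = $353.93952
Kemper USD: ($292,512 − $117,300) × 0.0168 = $175,212 × 0.0168 = $2,943.5616
Greystone County: $292,512 × 0.0031 = $906.7872
Total = $8,454.48768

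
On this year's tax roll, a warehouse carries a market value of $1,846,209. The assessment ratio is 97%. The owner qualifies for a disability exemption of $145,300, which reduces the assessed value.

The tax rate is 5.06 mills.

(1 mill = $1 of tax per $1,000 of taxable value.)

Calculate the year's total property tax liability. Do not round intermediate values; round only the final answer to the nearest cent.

$8,326.35

Assessed value = $1,846,209 × 0.97 = $1,790,822.73
Taxable value = $1,790,822.73 − $145,300 = $1,645,522.73
Tax = $1,645,522.73 × 0.00506 = $8,326.3450138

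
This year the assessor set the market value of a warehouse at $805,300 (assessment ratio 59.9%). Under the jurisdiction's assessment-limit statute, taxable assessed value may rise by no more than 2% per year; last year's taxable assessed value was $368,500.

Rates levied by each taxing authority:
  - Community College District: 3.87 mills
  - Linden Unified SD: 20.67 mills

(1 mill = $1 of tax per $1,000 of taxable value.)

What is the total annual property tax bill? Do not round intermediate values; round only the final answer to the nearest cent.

Uncapped assessed value = $805,300 × 0.599 = $482,374.7
Cap limit = $368,500 × 1.02 = $375,870
Taxable assessed value = min($482,374.7, $375,870) = $375,870 (cap binds)
Community College District: $375,870 × 0.00387 = $1,454.6169
Linden Unified SD: $375,870 × 0.02067 = $7,769.2329
Total = $9,223.8498

$9,223.85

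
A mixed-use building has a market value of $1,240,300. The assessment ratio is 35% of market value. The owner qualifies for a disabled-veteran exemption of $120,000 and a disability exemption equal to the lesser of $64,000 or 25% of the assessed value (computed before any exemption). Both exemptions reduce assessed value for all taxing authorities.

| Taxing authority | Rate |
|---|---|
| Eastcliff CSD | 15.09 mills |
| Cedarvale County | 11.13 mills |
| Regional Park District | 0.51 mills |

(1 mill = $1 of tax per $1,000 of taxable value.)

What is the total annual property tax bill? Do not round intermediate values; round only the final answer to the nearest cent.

Assessed value = $1,240,300 × 0.35 = $434,105
Disability exemption = min($64,000, 25% × $434,105) = min($64,000, $108,526.25) = $64,000 (dollar cap binds)
Taxable value = $434,105 − $120,000 − $64,000 = $250,105
Eastcliff CSD: $250,105 × 0.01509 = $3,774.08445
Cedarvale County: $250,105 × 0.01113 = $2,783.66865
Regional Park District: $250,105 × 0.00051 = $127.55355
Total = $6,685.30665

$6,685.31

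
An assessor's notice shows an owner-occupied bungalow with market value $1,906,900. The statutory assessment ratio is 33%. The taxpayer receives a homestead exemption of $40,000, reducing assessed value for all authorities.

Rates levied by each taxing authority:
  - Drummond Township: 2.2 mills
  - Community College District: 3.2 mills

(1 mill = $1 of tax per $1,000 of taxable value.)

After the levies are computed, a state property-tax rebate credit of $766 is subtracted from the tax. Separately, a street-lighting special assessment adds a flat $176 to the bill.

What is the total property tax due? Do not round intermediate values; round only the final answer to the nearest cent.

$2,592.10

Assessed value = $1,906,900 × 0.33 = $629,277
Taxable value = $629,277 − $40,000 = $589,277
Drummond Township: $589,277 × 0.0022 = $1,296.4094
Community College District: $589,277 × 0.0032 = $1,885.6864
Levies subtotal = $3,182.0958
After credit = $3,182.0958 − $766 = $2,416.0958
Total = $2,416.0958 + $176 = $2,592.0958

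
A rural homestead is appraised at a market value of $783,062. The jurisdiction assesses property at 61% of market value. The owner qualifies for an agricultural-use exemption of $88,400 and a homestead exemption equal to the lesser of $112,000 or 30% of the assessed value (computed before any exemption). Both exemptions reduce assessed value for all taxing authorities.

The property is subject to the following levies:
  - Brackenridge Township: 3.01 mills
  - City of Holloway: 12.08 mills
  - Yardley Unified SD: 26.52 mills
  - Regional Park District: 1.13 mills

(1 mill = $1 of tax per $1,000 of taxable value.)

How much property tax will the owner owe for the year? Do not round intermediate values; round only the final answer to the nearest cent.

Assessed value = $783,062 × 0.61 = $477,667.82
Homestead exemption = min($112,000, 30% × $477,667.82) = min($112,000, $143,300.346) = $112,000 (dollar cap binds)
Taxable value = $477,667.82 − $88,400 − $112,000 = $277,267.82
Brackenridge Township: $277,267.82 × 0.00301 = $834.5761382
City of Holloway: $277,267.82 × 0.01208 = $3,349.3952656
Yardley Unified SD: $277,267.82 × 0.02652 = $7,353.1425864
Regional Park District: $277,267.82 × 0.00113 = $313.3126366
Total = $11,850.4266268

$11,850.43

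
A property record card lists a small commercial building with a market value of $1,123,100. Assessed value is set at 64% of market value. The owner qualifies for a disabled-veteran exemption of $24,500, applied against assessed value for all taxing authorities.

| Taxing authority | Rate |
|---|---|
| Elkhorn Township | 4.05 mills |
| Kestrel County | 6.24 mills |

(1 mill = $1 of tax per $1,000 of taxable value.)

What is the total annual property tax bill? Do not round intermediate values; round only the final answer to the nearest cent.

$7,144.18

Assessed value = $1,123,100 × 0.64 = $718,784
Taxable value = $718,784 − $24,500 = $694,284
Elkhorn Township: $694,284 × 0.00405 = $2,811.8502
Kestrel County: $694,284 × 0.00624 = $4,332.33216
Total = $2,811.8502 + $4,332.33216 = $7,144.18236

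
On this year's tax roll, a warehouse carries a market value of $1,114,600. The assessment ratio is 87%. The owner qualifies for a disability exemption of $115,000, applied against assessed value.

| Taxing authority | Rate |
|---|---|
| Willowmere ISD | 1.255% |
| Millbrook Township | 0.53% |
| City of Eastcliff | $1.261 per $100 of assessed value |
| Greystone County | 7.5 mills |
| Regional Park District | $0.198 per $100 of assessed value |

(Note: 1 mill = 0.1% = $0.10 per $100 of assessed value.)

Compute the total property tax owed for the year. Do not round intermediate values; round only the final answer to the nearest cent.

Assessed value = $1,114,600 × 0.87 = $969,702
Taxable value = $969,702 − $115,000 = $854,702
Willowmere ISD: $854,702 × 0.01255 = $10,726.5101
Millbrook Township: $854,702 × 0.0053 = $4,529.9206
City of Eastcliff: $854,702 × 0.01261 = $10,777.79222
Greystone County: $854,702 × 0.0075 = $6,410.265
Regional Park District: $854,702 × 0.00198 = $1,692.30996
Total = $34,136.79788

$34,136.80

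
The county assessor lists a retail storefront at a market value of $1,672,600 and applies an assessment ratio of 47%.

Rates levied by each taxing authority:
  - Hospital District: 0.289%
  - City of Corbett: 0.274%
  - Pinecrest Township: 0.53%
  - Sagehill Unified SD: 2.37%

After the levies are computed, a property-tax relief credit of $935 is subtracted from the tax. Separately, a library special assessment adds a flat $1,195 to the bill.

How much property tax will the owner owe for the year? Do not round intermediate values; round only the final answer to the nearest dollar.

$27,483

Assessed value = $1,672,600 × 0.47 = $786,122
Hospital District: $786,122 × 0.00289 = $2,271.89258
City of Corbett: $786,122 × 0.00274 = $2,153.97428
Pinecrest Township: $786,122 × 0.0053 = $4,166.4466
Sagehill Unified SD: $786,122 × 0.0237 = $18,631.0914
Levies subtotal = $27,223.40486
After credit = $27,223.40486 − $935 = $26,288.40486
Total = $26,288.40486 + $1,195 = $27,483.40486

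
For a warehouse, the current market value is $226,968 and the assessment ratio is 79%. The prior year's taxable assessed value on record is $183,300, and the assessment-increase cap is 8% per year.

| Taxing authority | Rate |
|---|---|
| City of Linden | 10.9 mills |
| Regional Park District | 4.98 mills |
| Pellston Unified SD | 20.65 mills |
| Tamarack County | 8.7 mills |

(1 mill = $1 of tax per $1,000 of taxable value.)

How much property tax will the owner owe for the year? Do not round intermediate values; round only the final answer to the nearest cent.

Uncapped assessed value = $226,968 × 0.79 = $179,304.72
Cap limit = $183,300 × 1.08 = $197,964
Taxable assessed value = min($179,304.72, $197,964) = $179,304.72 (cap does not bind)
City of Linden: $179,304.72 × 0.0109 = $1,954.421448
Regional Park District: $179,304.72 × 0.00498 = $892.9375056
Pellston Unified SD: $179,304.72 × 0.02065 = $3,702.642468
Tamarack County: $179,304.72 × 0.0087 = $1,559.951064
Total = $8,109.9524856

$8,109.95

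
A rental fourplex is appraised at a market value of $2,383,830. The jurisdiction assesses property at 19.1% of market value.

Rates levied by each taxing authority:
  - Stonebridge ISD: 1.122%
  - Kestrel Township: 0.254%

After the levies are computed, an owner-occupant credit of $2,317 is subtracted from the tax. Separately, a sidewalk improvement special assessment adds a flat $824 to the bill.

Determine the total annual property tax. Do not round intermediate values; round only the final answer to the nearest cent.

Assessed value = $2,383,830 × 0.191 = $455,311.53
Stonebridge ISD: $455,311.53 × 0.01122 = $5,108.5953666
Kestrel Township: $455,311.53 × 0.00254 = $1,156.4912862
Levies subtotal = $6,265.0866528
After credit = $6,265.0866528 − $2,317 = $3,948.0866528
Total = $3,948.0866528 + $824 = $4,772.0866528

$4,772.09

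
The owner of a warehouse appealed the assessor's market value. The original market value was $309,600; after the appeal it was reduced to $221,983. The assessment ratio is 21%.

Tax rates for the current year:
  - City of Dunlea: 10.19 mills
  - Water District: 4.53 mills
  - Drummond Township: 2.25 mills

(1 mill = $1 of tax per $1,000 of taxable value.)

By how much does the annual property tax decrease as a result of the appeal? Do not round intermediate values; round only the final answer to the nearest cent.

$312.24

Old assessed value = $309,600 × 0.21 = $65,016
New assessed value = $221,983 × 0.21 = $46,616.43
Combined rate = 0.01019 + 0.00453 + 0.00225 = 0.01697
Old tax = $65,016 × 0.01697 = $1,103.32152
New tax = $46,616.43 × 0.01697 = $791.0808171
Reduction = $1,103.32152 − $791.0808171 = $312.2407029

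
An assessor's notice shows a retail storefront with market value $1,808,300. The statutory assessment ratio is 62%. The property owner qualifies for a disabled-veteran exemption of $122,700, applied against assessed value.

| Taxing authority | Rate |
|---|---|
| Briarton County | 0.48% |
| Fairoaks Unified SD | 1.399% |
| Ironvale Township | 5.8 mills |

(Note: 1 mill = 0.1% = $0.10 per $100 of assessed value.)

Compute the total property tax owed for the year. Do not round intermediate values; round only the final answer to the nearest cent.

Assessed value = $1,808,300 × 0.62 = $1,121,146
Taxable value = $1,121,146 − $122,700 = $998,446
Briarton County: $998,446 × 0.0048 = $4,792.5408
Fairoaks Unified SD: $998,446 × 0.01399 = $13,968.25954
Ironvale Township: $998,446 × 0.0058 = $5,790.9868
Total = $24,551.78714

$24,551.79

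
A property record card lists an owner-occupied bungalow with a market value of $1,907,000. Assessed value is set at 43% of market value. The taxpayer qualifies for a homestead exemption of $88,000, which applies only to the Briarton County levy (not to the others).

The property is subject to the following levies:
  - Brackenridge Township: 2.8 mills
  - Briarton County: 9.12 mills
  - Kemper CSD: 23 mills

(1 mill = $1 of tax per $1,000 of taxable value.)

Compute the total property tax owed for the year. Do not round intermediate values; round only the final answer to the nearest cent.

$27,832.19

Assessed value = $1,907,000 × 0.43 = $820,010
Brackenridge Township: $820,010 × 0.0028 = $2,296.028
Briarton County: ($820,010 − $88,000) × 0.00912 = $732,010 × 0.00912 = $6,675.9312
Kemper CSD: $820,010 × 0.023 = $18,860.23
Total = $27,832.1892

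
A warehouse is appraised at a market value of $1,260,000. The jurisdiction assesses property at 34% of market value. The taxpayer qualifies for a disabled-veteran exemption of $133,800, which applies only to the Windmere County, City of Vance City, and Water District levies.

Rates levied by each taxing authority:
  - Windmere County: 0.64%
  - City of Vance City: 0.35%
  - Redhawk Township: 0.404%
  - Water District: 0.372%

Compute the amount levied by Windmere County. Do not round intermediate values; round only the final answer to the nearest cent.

$1,885.44

Assessed value = $1,260,000 × 0.34 = $428,400
Windmere County taxable value = $428,400 − $133,800 = $294,600
Windmere County levy = $294,600 × 0.0064 = $1,885.44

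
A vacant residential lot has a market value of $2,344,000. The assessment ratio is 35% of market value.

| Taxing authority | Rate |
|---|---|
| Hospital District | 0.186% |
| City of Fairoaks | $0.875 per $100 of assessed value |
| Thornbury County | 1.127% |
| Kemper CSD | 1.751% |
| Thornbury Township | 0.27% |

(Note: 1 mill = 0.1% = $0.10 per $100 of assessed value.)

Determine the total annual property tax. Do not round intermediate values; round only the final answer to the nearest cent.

Assessed value = $2,344,000 × 0.35 = $820,400
Hospital District: $820,400 × 0.00186 = $1,525.944
City of Fairoaks: $820,400 × 0.00875 = $7,178.5
Thornbury County: $820,400 × 0.01127 = $9,245.908
Kemper CSD: $820,400 × 0.01751 = $14,365.204
Thornbury Township: $820,400 × 0.0027 = $2,215.08
Total = $34,530.636

$34,530.64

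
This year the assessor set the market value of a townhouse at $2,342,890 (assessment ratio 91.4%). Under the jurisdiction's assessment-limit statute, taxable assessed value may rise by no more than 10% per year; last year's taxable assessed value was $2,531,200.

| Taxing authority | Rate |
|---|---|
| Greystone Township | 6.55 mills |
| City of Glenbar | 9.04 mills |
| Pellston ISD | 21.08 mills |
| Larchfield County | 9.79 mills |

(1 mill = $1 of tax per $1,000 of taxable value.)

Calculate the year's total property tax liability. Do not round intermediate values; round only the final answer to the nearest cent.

Uncapped assessed value = $2,342,890 × 0.914 = $2,141,401.46
Cap limit = $2,531,200 × 1.1 = $2,784,320
Taxable assessed value = min($2,141,401.46, $2,784,320) = $2,141,401.46 (cap does not bind)
Greystone Township: $2,141,401.46 × 0.00655 = $14,026.179563
City of Glenbar: $2,141,401.46 × 0.00904 = $19,358.2691984
Pellston ISD: $2,141,401.46 × 0.02108 = $45,140.7427768
Larchfield County: $2,141,401.46 × 0.00979 = $20,964.3202934
Total = $99,489.5118316

$99,489.51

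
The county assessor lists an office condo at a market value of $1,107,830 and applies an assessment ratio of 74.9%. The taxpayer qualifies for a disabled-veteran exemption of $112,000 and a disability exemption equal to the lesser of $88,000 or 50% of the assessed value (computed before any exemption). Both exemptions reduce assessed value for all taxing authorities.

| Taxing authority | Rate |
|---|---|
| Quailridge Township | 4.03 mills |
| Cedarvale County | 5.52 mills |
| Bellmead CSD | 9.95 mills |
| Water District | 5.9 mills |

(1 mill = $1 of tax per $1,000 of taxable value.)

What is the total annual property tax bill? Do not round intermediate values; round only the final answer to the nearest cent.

$15,996.02

Assessed value = $1,107,830 × 0.749 = $829,764.67
Disability exemption = min($88,000, 50% × $829,764.67) = min($88,000, $414,882.335) = $88,000 (dollar cap binds)
Taxable value = $829,764.67 − $112,000 − $88,000 = $629,764.67
Quailridge Township: $629,764.67 × 0.00403 = $2,537.9516201
Cedarvale County: $629,764.67 × 0.00552 = $3,476.3009784
Bellmead CSD: $629,764.67 × 0.00995 = $6,266.1584665
Water District: $629,764.67 × 0.0059 = $3,715.611553
Total = $15,996.022618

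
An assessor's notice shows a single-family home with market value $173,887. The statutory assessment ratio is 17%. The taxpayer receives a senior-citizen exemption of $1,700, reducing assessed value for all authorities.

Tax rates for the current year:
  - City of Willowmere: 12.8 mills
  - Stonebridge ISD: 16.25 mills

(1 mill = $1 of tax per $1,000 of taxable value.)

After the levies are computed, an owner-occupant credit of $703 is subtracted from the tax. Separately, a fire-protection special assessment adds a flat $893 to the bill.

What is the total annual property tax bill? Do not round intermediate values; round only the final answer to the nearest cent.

Assessed value = $173,887 × 0.17 = $29,560.79
Taxable value = $29,560.79 − $1,700 = $27,860.79
City of Willowmere: $27,860.79 × 0.0128 = $356.618112
Stonebridge ISD: $27,860.79 × 0.01625 = $452.7378375
Levies subtotal = $809.3559495
After credit = $809.3559495 − $703 = $106.3559495
Total = $106.3559495 + $893 = $999.3559495

$999.36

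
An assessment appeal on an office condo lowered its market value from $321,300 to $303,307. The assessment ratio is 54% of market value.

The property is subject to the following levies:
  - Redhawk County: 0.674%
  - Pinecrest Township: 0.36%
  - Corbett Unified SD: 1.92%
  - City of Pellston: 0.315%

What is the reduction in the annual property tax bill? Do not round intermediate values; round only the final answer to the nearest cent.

Old assessed value = $321,300 × 0.54 = $173,502
New assessed value = $303,307 × 0.54 = $163,785.78
Combined rate = 0.00674 + 0.0036 + 0.0192 + 0.00315 = 0.03269
Old tax = $173,502 × 0.03269 = $5,671.78038
New tax = $163,785.78 × 0.03269 = $5,354.1571482
Reduction = $5,671.78038 − $5,354.1571482 = $317.6232318

$317.62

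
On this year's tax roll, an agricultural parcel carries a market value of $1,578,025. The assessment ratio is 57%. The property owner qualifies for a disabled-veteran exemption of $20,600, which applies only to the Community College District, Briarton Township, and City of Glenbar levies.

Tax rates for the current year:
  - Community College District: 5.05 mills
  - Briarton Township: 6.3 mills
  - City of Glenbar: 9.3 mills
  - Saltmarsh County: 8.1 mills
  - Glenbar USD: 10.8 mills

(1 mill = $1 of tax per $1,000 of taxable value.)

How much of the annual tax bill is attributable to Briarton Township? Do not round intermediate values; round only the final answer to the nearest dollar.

$5,537

Assessed value = $1,578,025 × 0.57 = $899,474.25
Briarton Township taxable value = $899,474.25 − $20,600 = $878,874.25
Briarton Township levy = $878,874.25 × 0.0063 = $5,536.907775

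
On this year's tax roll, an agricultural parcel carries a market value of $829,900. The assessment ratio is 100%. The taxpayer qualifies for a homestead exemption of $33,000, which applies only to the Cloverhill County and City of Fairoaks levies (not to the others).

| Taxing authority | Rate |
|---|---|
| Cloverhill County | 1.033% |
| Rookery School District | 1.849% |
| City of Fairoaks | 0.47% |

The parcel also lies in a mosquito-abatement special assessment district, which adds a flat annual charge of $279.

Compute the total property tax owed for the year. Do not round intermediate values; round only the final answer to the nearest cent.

$27,601.26

Assessed value = $829,900 × 1 = $829,900
Cloverhill County: ($829,900 − $33,000) × 0.01033 = $796,900 × 0.01033 = $8,231.977
Rookery School District: $829,900 × 0.01849 = $15,344.851
City of Fairoaks: ($829,900 − $33,000) × 0.0047 = $796,900 × 0.0047 = $3,745.43
Levies subtotal = $27,322.258
Total = $27,322.258 + $279 = $27,601.258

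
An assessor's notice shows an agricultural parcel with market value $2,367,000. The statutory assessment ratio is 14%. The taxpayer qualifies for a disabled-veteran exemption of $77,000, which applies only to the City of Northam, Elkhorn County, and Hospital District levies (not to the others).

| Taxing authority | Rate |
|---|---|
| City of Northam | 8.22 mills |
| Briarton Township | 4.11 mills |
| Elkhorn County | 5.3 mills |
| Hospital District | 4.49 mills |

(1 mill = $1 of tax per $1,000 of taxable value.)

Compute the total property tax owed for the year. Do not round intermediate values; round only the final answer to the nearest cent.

Assessed value = $2,367,000 × 0.14 = $331,380
City of Northam: ($331,380 − $77,000) × 0.00822 = $254,380 × 0.00822 = $2,091.0036
Briarton Township: $331,380 × 0.00411 = $1,361.9718
Elkhorn County: ($331,380 − $77,000) × 0.0053 = $254,380 × 0.0053 = $1,348.214
Hospital District: ($331,380 − $77,000) × 0.00449 = $254,380 × 0.00449 = $1,142.1662
Total = $5,943.3556

$5,943.36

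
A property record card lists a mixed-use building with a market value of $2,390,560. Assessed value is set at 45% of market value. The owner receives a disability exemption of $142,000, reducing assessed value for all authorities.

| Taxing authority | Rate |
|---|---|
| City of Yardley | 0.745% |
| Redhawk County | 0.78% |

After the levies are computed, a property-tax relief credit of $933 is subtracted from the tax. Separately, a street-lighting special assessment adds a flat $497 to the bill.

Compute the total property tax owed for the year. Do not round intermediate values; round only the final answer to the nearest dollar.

$13,804

Assessed value = $2,390,560 × 0.45 = $1,075,752
Taxable value = $1,075,752 − $142,000 = $933,752
City of Yardley: $933,752 × 0.00745 = $6,956.4524
Redhawk County: $933,752 × 0.0078 = $7,283.2656
Levies subtotal = $14,239.718
After credit = $14,239.718 − $933 = $13,306.718
Total = $13,306.718 + $497 = $13,803.718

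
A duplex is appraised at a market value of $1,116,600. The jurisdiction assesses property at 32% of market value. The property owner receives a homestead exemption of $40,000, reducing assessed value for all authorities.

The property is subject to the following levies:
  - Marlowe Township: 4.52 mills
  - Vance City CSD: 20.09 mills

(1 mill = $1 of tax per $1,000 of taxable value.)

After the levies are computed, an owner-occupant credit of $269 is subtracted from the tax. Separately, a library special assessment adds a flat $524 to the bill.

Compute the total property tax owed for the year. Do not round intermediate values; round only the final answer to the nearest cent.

$8,064.05

Assessed value = $1,116,600 × 0.32 = $357,312
Taxable value = $357,312 − $40,000 = $317,312
Marlowe Township: $317,312 × 0.00452 = $1,434.25024
Vance City CSD: $317,312 × 0.02009 = $6,374.79808
Levies subtotal = $7,809.04832
After credit = $7,809.04832 − $269 = $7,540.04832
Total = $7,540.04832 + $524 = $8,064.04832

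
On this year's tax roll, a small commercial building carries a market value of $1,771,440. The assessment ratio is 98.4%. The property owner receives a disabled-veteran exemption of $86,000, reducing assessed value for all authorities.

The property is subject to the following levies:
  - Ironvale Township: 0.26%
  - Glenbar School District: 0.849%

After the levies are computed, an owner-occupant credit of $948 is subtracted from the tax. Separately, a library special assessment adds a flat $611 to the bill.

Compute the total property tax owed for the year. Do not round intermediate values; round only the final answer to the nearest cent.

$18,040.21

Assessed value = $1,771,440 × 0.984 = $1,743,096.96
Taxable value = $1,743,096.96 − $86,000 = $1,657,096.96
Ironvale Township: $1,657,096.96 × 0.0026 = $4,308.452096
Glenbar School District: $1,657,096.96 × 0.00849 = $14,068.7531904
Levies subtotal = $18,377.2052864
After credit = $18,377.2052864 − $948 = $17,429.2052864
Total = $17,429.2052864 + $611 = $18,040.2052864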